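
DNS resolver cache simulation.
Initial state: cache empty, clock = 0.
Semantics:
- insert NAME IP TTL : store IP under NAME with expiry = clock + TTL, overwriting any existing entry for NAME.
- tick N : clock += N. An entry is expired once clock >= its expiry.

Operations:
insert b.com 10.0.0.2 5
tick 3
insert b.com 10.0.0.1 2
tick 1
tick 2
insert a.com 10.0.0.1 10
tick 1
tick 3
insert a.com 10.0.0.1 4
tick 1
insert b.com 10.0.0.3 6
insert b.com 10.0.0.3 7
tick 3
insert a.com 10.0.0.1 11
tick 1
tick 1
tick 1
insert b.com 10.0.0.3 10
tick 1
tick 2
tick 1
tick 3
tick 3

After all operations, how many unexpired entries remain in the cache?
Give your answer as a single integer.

Op 1: insert b.com -> 10.0.0.2 (expiry=0+5=5). clock=0
Op 2: tick 3 -> clock=3.
Op 3: insert b.com -> 10.0.0.1 (expiry=3+2=5). clock=3
Op 4: tick 1 -> clock=4.
Op 5: tick 2 -> clock=6. purged={b.com}
Op 6: insert a.com -> 10.0.0.1 (expiry=6+10=16). clock=6
Op 7: tick 1 -> clock=7.
Op 8: tick 3 -> clock=10.
Op 9: insert a.com -> 10.0.0.1 (expiry=10+4=14). clock=10
Op 10: tick 1 -> clock=11.
Op 11: insert b.com -> 10.0.0.3 (expiry=11+6=17). clock=11
Op 12: insert b.com -> 10.0.0.3 (expiry=11+7=18). clock=11
Op 13: tick 3 -> clock=14. purged={a.com}
Op 14: insert a.com -> 10.0.0.1 (expiry=14+11=25). clock=14
Op 15: tick 1 -> clock=15.
Op 16: tick 1 -> clock=16.
Op 17: tick 1 -> clock=17.
Op 18: insert b.com -> 10.0.0.3 (expiry=17+10=27). clock=17
Op 19: tick 1 -> clock=18.
Op 20: tick 2 -> clock=20.
Op 21: tick 1 -> clock=21.
Op 22: tick 3 -> clock=24.
Op 23: tick 3 -> clock=27. purged={a.com,b.com}
Final cache (unexpired): {} -> size=0

Answer: 0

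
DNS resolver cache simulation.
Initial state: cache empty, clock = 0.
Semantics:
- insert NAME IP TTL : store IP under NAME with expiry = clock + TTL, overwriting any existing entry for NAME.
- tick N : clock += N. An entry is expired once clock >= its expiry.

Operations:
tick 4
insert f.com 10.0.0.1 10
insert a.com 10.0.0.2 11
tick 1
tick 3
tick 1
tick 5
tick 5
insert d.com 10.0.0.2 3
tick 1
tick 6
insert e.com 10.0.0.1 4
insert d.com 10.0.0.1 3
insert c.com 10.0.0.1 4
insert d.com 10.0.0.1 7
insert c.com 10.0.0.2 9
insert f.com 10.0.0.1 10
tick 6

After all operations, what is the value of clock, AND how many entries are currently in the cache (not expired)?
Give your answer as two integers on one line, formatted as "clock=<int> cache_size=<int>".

Answer: clock=32 cache_size=3

Derivation:
Op 1: tick 4 -> clock=4.
Op 2: insert f.com -> 10.0.0.1 (expiry=4+10=14). clock=4
Op 3: insert a.com -> 10.0.0.2 (expiry=4+11=15). clock=4
Op 4: tick 1 -> clock=5.
Op 5: tick 3 -> clock=8.
Op 6: tick 1 -> clock=9.
Op 7: tick 5 -> clock=14. purged={f.com}
Op 8: tick 5 -> clock=19. purged={a.com}
Op 9: insert d.com -> 10.0.0.2 (expiry=19+3=22). clock=19
Op 10: tick 1 -> clock=20.
Op 11: tick 6 -> clock=26. purged={d.com}
Op 12: insert e.com -> 10.0.0.1 (expiry=26+4=30). clock=26
Op 13: insert d.com -> 10.0.0.1 (expiry=26+3=29). clock=26
Op 14: insert c.com -> 10.0.0.1 (expiry=26+4=30). clock=26
Op 15: insert d.com -> 10.0.0.1 (expiry=26+7=33). clock=26
Op 16: insert c.com -> 10.0.0.2 (expiry=26+9=35). clock=26
Op 17: insert f.com -> 10.0.0.1 (expiry=26+10=36). clock=26
Op 18: tick 6 -> clock=32. purged={e.com}
Final clock = 32
Final cache (unexpired): {c.com,d.com,f.com} -> size=3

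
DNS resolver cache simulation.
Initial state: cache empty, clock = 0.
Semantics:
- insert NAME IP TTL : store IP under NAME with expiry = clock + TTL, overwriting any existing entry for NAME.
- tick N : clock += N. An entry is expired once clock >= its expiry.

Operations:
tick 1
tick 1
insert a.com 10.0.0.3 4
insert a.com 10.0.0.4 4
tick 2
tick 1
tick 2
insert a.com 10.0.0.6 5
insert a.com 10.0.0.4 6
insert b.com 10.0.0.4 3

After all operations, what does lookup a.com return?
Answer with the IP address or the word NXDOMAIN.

Answer: 10.0.0.4

Derivation:
Op 1: tick 1 -> clock=1.
Op 2: tick 1 -> clock=2.
Op 3: insert a.com -> 10.0.0.3 (expiry=2+4=6). clock=2
Op 4: insert a.com -> 10.0.0.4 (expiry=2+4=6). clock=2
Op 5: tick 2 -> clock=4.
Op 6: tick 1 -> clock=5.
Op 7: tick 2 -> clock=7. purged={a.com}
Op 8: insert a.com -> 10.0.0.6 (expiry=7+5=12). clock=7
Op 9: insert a.com -> 10.0.0.4 (expiry=7+6=13). clock=7
Op 10: insert b.com -> 10.0.0.4 (expiry=7+3=10). clock=7
lookup a.com: present, ip=10.0.0.4 expiry=13 > clock=7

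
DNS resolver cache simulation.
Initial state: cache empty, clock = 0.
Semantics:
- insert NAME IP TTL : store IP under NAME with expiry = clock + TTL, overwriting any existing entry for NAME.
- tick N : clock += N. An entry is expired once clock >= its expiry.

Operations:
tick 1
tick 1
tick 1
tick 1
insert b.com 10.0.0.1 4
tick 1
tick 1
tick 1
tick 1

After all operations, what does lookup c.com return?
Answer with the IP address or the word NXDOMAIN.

Op 1: tick 1 -> clock=1.
Op 2: tick 1 -> clock=2.
Op 3: tick 1 -> clock=3.
Op 4: tick 1 -> clock=4.
Op 5: insert b.com -> 10.0.0.1 (expiry=4+4=8). clock=4
Op 6: tick 1 -> clock=5.
Op 7: tick 1 -> clock=6.
Op 8: tick 1 -> clock=7.
Op 9: tick 1 -> clock=8. purged={b.com}
lookup c.com: not in cache (expired or never inserted)

Answer: NXDOMAIN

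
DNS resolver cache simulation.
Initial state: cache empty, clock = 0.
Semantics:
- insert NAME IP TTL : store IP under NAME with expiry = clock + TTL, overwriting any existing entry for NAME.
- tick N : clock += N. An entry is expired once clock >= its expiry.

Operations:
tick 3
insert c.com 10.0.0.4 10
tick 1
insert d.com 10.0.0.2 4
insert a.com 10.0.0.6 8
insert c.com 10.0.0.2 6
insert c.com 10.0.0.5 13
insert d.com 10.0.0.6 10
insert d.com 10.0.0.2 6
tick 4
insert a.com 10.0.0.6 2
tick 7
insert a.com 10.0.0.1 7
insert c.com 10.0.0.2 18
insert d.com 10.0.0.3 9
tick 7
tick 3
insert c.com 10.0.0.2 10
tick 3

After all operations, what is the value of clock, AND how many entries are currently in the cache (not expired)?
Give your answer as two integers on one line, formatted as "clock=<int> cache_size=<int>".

Answer: clock=28 cache_size=1

Derivation:
Op 1: tick 3 -> clock=3.
Op 2: insert c.com -> 10.0.0.4 (expiry=3+10=13). clock=3
Op 3: tick 1 -> clock=4.
Op 4: insert d.com -> 10.0.0.2 (expiry=4+4=8). clock=4
Op 5: insert a.com -> 10.0.0.6 (expiry=4+8=12). clock=4
Op 6: insert c.com -> 10.0.0.2 (expiry=4+6=10). clock=4
Op 7: insert c.com -> 10.0.0.5 (expiry=4+13=17). clock=4
Op 8: insert d.com -> 10.0.0.6 (expiry=4+10=14). clock=4
Op 9: insert d.com -> 10.0.0.2 (expiry=4+6=10). clock=4
Op 10: tick 4 -> clock=8.
Op 11: insert a.com -> 10.0.0.6 (expiry=8+2=10). clock=8
Op 12: tick 7 -> clock=15. purged={a.com,d.com}
Op 13: insert a.com -> 10.0.0.1 (expiry=15+7=22). clock=15
Op 14: insert c.com -> 10.0.0.2 (expiry=15+18=33). clock=15
Op 15: insert d.com -> 10.0.0.3 (expiry=15+9=24). clock=15
Op 16: tick 7 -> clock=22. purged={a.com}
Op 17: tick 3 -> clock=25. purged={d.com}
Op 18: insert c.com -> 10.0.0.2 (expiry=25+10=35). clock=25
Op 19: tick 3 -> clock=28.
Final clock = 28
Final cache (unexpired): {c.com} -> size=1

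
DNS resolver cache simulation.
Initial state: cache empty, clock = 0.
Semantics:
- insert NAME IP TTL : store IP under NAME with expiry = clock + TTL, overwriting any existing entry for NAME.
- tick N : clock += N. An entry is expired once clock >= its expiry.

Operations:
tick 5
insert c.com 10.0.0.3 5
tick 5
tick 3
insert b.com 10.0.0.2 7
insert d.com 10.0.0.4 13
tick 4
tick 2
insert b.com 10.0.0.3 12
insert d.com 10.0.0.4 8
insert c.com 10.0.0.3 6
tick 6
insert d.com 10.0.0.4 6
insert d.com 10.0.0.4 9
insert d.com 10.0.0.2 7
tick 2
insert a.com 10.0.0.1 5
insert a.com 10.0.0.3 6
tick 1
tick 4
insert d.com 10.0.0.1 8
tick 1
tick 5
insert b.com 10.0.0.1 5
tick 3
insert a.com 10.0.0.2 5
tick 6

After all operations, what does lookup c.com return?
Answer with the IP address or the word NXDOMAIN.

Op 1: tick 5 -> clock=5.
Op 2: insert c.com -> 10.0.0.3 (expiry=5+5=10). clock=5
Op 3: tick 5 -> clock=10. purged={c.com}
Op 4: tick 3 -> clock=13.
Op 5: insert b.com -> 10.0.0.2 (expiry=13+7=20). clock=13
Op 6: insert d.com -> 10.0.0.4 (expiry=13+13=26). clock=13
Op 7: tick 4 -> clock=17.
Op 8: tick 2 -> clock=19.
Op 9: insert b.com -> 10.0.0.3 (expiry=19+12=31). clock=19
Op 10: insert d.com -> 10.0.0.4 (expiry=19+8=27). clock=19
Op 11: insert c.com -> 10.0.0.3 (expiry=19+6=25). clock=19
Op 12: tick 6 -> clock=25. purged={c.com}
Op 13: insert d.com -> 10.0.0.4 (expiry=25+6=31). clock=25
Op 14: insert d.com -> 10.0.0.4 (expiry=25+9=34). clock=25
Op 15: insert d.com -> 10.0.0.2 (expiry=25+7=32). clock=25
Op 16: tick 2 -> clock=27.
Op 17: insert a.com -> 10.0.0.1 (expiry=27+5=32). clock=27
Op 18: insert a.com -> 10.0.0.3 (expiry=27+6=33). clock=27
Op 19: tick 1 -> clock=28.
Op 20: tick 4 -> clock=32. purged={b.com,d.com}
Op 21: insert d.com -> 10.0.0.1 (expiry=32+8=40). clock=32
Op 22: tick 1 -> clock=33. purged={a.com}
Op 23: tick 5 -> clock=38.
Op 24: insert b.com -> 10.0.0.1 (expiry=38+5=43). clock=38
Op 25: tick 3 -> clock=41. purged={d.com}
Op 26: insert a.com -> 10.0.0.2 (expiry=41+5=46). clock=41
Op 27: tick 6 -> clock=47. purged={a.com,b.com}
lookup c.com: not in cache (expired or never inserted)

Answer: NXDOMAIN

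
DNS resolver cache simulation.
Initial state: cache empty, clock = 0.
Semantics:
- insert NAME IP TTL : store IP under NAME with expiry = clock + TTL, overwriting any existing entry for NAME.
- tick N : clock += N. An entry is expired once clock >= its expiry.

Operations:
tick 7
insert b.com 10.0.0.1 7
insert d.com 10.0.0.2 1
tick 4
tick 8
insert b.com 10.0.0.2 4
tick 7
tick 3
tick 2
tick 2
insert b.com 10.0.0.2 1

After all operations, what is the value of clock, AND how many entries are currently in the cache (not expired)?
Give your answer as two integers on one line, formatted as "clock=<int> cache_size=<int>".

Answer: clock=33 cache_size=1

Derivation:
Op 1: tick 7 -> clock=7.
Op 2: insert b.com -> 10.0.0.1 (expiry=7+7=14). clock=7
Op 3: insert d.com -> 10.0.0.2 (expiry=7+1=8). clock=7
Op 4: tick 4 -> clock=11. purged={d.com}
Op 5: tick 8 -> clock=19. purged={b.com}
Op 6: insert b.com -> 10.0.0.2 (expiry=19+4=23). clock=19
Op 7: tick 7 -> clock=26. purged={b.com}
Op 8: tick 3 -> clock=29.
Op 9: tick 2 -> clock=31.
Op 10: tick 2 -> clock=33.
Op 11: insert b.com -> 10.0.0.2 (expiry=33+1=34). clock=33
Final clock = 33
Final cache (unexpired): {b.com} -> size=1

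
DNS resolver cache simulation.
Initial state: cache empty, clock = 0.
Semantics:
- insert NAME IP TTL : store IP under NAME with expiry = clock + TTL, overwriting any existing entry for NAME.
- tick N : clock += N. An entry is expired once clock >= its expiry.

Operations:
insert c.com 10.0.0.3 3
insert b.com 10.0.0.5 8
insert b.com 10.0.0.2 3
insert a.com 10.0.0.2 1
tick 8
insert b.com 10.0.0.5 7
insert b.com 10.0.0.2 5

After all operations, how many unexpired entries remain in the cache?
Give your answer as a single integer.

Answer: 1

Derivation:
Op 1: insert c.com -> 10.0.0.3 (expiry=0+3=3). clock=0
Op 2: insert b.com -> 10.0.0.5 (expiry=0+8=8). clock=0
Op 3: insert b.com -> 10.0.0.2 (expiry=0+3=3). clock=0
Op 4: insert a.com -> 10.0.0.2 (expiry=0+1=1). clock=0
Op 5: tick 8 -> clock=8. purged={a.com,b.com,c.com}
Op 6: insert b.com -> 10.0.0.5 (expiry=8+7=15). clock=8
Op 7: insert b.com -> 10.0.0.2 (expiry=8+5=13). clock=8
Final cache (unexpired): {b.com} -> size=1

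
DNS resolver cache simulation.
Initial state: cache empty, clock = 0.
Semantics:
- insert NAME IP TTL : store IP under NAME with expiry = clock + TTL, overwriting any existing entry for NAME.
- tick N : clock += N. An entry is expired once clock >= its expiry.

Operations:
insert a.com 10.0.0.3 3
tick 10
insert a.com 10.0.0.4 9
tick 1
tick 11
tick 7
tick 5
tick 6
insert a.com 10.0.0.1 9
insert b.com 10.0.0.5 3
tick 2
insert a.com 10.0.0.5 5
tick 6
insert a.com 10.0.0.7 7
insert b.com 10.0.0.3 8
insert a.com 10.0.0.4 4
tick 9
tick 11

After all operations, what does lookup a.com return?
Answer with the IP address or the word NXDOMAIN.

Answer: NXDOMAIN

Derivation:
Op 1: insert a.com -> 10.0.0.3 (expiry=0+3=3). clock=0
Op 2: tick 10 -> clock=10. purged={a.com}
Op 3: insert a.com -> 10.0.0.4 (expiry=10+9=19). clock=10
Op 4: tick 1 -> clock=11.
Op 5: tick 11 -> clock=22. purged={a.com}
Op 6: tick 7 -> clock=29.
Op 7: tick 5 -> clock=34.
Op 8: tick 6 -> clock=40.
Op 9: insert a.com -> 10.0.0.1 (expiry=40+9=49). clock=40
Op 10: insert b.com -> 10.0.0.5 (expiry=40+3=43). clock=40
Op 11: tick 2 -> clock=42.
Op 12: insert a.com -> 10.0.0.5 (expiry=42+5=47). clock=42
Op 13: tick 6 -> clock=48. purged={a.com,b.com}
Op 14: insert a.com -> 10.0.0.7 (expiry=48+7=55). clock=48
Op 15: insert b.com -> 10.0.0.3 (expiry=48+8=56). clock=48
Op 16: insert a.com -> 10.0.0.4 (expiry=48+4=52). clock=48
Op 17: tick 9 -> clock=57. purged={a.com,b.com}
Op 18: tick 11 -> clock=68.
lookup a.com: not in cache (expired or never inserted)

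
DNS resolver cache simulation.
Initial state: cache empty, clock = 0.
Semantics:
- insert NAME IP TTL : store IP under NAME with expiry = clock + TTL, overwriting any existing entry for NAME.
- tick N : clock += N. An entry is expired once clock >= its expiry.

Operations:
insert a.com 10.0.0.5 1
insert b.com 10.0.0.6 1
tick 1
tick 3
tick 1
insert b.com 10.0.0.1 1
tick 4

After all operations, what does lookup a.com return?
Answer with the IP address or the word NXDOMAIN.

Answer: NXDOMAIN

Derivation:
Op 1: insert a.com -> 10.0.0.5 (expiry=0+1=1). clock=0
Op 2: insert b.com -> 10.0.0.6 (expiry=0+1=1). clock=0
Op 3: tick 1 -> clock=1. purged={a.com,b.com}
Op 4: tick 3 -> clock=4.
Op 5: tick 1 -> clock=5.
Op 6: insert b.com -> 10.0.0.1 (expiry=5+1=6). clock=5
Op 7: tick 4 -> clock=9. purged={b.com}
lookup a.com: not in cache (expired or never inserted)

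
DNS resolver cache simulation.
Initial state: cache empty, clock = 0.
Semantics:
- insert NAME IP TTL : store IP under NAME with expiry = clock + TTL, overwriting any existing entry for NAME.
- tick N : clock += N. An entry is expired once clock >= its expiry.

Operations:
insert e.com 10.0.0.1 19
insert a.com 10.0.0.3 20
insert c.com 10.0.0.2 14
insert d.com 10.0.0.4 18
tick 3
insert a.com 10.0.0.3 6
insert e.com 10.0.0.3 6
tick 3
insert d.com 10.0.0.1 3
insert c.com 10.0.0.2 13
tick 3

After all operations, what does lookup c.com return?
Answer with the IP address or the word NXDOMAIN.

Op 1: insert e.com -> 10.0.0.1 (expiry=0+19=19). clock=0
Op 2: insert a.com -> 10.0.0.3 (expiry=0+20=20). clock=0
Op 3: insert c.com -> 10.0.0.2 (expiry=0+14=14). clock=0
Op 4: insert d.com -> 10.0.0.4 (expiry=0+18=18). clock=0
Op 5: tick 3 -> clock=3.
Op 6: insert a.com -> 10.0.0.3 (expiry=3+6=9). clock=3
Op 7: insert e.com -> 10.0.0.3 (expiry=3+6=9). clock=3
Op 8: tick 3 -> clock=6.
Op 9: insert d.com -> 10.0.0.1 (expiry=6+3=9). clock=6
Op 10: insert c.com -> 10.0.0.2 (expiry=6+13=19). clock=6
Op 11: tick 3 -> clock=9. purged={a.com,d.com,e.com}
lookup c.com: present, ip=10.0.0.2 expiry=19 > clock=9

Answer: 10.0.0.2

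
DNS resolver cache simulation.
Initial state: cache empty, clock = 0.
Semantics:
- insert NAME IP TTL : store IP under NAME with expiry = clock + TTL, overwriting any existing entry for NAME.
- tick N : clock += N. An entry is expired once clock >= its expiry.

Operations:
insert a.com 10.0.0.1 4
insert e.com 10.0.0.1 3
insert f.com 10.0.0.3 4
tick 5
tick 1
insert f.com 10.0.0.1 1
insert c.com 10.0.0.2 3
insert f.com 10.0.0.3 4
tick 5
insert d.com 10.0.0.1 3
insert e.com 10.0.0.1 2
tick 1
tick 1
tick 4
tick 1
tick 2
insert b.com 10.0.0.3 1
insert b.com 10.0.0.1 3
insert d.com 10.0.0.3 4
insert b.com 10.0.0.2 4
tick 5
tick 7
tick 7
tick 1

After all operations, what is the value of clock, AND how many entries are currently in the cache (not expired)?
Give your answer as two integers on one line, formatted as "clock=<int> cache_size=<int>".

Op 1: insert a.com -> 10.0.0.1 (expiry=0+4=4). clock=0
Op 2: insert e.com -> 10.0.0.1 (expiry=0+3=3). clock=0
Op 3: insert f.com -> 10.0.0.3 (expiry=0+4=4). clock=0
Op 4: tick 5 -> clock=5. purged={a.com,e.com,f.com}
Op 5: tick 1 -> clock=6.
Op 6: insert f.com -> 10.0.0.1 (expiry=6+1=7). clock=6
Op 7: insert c.com -> 10.0.0.2 (expiry=6+3=9). clock=6
Op 8: insert f.com -> 10.0.0.3 (expiry=6+4=10). clock=6
Op 9: tick 5 -> clock=11. purged={c.com,f.com}
Op 10: insert d.com -> 10.0.0.1 (expiry=11+3=14). clock=11
Op 11: insert e.com -> 10.0.0.1 (expiry=11+2=13). clock=11
Op 12: tick 1 -> clock=12.
Op 13: tick 1 -> clock=13. purged={e.com}
Op 14: tick 4 -> clock=17. purged={d.com}
Op 15: tick 1 -> clock=18.
Op 16: tick 2 -> clock=20.
Op 17: insert b.com -> 10.0.0.3 (expiry=20+1=21). clock=20
Op 18: insert b.com -> 10.0.0.1 (expiry=20+3=23). clock=20
Op 19: insert d.com -> 10.0.0.3 (expiry=20+4=24). clock=20
Op 20: insert b.com -> 10.0.0.2 (expiry=20+4=24). clock=20
Op 21: tick 5 -> clock=25. purged={b.com,d.com}
Op 22: tick 7 -> clock=32.
Op 23: tick 7 -> clock=39.
Op 24: tick 1 -> clock=40.
Final clock = 40
Final cache (unexpired): {} -> size=0

Answer: clock=40 cache_size=0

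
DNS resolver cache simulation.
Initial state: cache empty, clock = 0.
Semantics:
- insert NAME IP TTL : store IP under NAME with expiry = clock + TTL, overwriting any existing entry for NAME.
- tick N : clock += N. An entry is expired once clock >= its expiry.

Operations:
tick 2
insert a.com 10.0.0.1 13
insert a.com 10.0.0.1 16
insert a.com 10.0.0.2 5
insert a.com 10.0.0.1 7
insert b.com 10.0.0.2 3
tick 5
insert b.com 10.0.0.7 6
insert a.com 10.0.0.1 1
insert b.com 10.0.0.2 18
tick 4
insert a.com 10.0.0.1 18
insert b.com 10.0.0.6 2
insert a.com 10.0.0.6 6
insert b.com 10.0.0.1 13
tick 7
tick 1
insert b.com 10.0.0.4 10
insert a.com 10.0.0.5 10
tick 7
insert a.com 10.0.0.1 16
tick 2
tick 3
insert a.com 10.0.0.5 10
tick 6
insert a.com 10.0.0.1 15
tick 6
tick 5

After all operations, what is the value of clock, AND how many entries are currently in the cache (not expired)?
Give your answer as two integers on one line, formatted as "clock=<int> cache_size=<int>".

Op 1: tick 2 -> clock=2.
Op 2: insert a.com -> 10.0.0.1 (expiry=2+13=15). clock=2
Op 3: insert a.com -> 10.0.0.1 (expiry=2+16=18). clock=2
Op 4: insert a.com -> 10.0.0.2 (expiry=2+5=7). clock=2
Op 5: insert a.com -> 10.0.0.1 (expiry=2+7=9). clock=2
Op 6: insert b.com -> 10.0.0.2 (expiry=2+3=5). clock=2
Op 7: tick 5 -> clock=7. purged={b.com}
Op 8: insert b.com -> 10.0.0.7 (expiry=7+6=13). clock=7
Op 9: insert a.com -> 10.0.0.1 (expiry=7+1=8). clock=7
Op 10: insert b.com -> 10.0.0.2 (expiry=7+18=25). clock=7
Op 11: tick 4 -> clock=11. purged={a.com}
Op 12: insert a.com -> 10.0.0.1 (expiry=11+18=29). clock=11
Op 13: insert b.com -> 10.0.0.6 (expiry=11+2=13). clock=11
Op 14: insert a.com -> 10.0.0.6 (expiry=11+6=17). clock=11
Op 15: insert b.com -> 10.0.0.1 (expiry=11+13=24). clock=11
Op 16: tick 7 -> clock=18. purged={a.com}
Op 17: tick 1 -> clock=19.
Op 18: insert b.com -> 10.0.0.4 (expiry=19+10=29). clock=19
Op 19: insert a.com -> 10.0.0.5 (expiry=19+10=29). clock=19
Op 20: tick 7 -> clock=26.
Op 21: insert a.com -> 10.0.0.1 (expiry=26+16=42). clock=26
Op 22: tick 2 -> clock=28.
Op 23: tick 3 -> clock=31. purged={b.com}
Op 24: insert a.com -> 10.0.0.5 (expiry=31+10=41). clock=31
Op 25: tick 6 -> clock=37.
Op 26: insert a.com -> 10.0.0.1 (expiry=37+15=52). clock=37
Op 27: tick 6 -> clock=43.
Op 28: tick 5 -> clock=48.
Final clock = 48
Final cache (unexpired): {a.com} -> size=1

Answer: clock=48 cache_size=1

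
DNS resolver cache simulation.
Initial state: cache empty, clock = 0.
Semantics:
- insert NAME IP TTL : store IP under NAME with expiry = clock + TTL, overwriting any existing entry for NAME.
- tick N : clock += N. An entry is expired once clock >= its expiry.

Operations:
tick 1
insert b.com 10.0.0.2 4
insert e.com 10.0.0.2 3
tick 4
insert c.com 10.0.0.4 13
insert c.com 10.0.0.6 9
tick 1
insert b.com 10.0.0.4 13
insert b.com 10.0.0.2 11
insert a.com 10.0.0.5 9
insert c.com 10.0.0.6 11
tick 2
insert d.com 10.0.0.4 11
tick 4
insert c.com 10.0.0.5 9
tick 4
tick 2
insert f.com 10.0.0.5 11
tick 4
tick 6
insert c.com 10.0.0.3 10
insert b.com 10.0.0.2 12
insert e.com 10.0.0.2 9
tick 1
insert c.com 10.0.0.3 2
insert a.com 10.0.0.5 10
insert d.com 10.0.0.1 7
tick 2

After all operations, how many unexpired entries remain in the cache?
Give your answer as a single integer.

Answer: 4

Derivation:
Op 1: tick 1 -> clock=1.
Op 2: insert b.com -> 10.0.0.2 (expiry=1+4=5). clock=1
Op 3: insert e.com -> 10.0.0.2 (expiry=1+3=4). clock=1
Op 4: tick 4 -> clock=5. purged={b.com,e.com}
Op 5: insert c.com -> 10.0.0.4 (expiry=5+13=18). clock=5
Op 6: insert c.com -> 10.0.0.6 (expiry=5+9=14). clock=5
Op 7: tick 1 -> clock=6.
Op 8: insert b.com -> 10.0.0.4 (expiry=6+13=19). clock=6
Op 9: insert b.com -> 10.0.0.2 (expiry=6+11=17). clock=6
Op 10: insert a.com -> 10.0.0.5 (expiry=6+9=15). clock=6
Op 11: insert c.com -> 10.0.0.6 (expiry=6+11=17). clock=6
Op 12: tick 2 -> clock=8.
Op 13: insert d.com -> 10.0.0.4 (expiry=8+11=19). clock=8
Op 14: tick 4 -> clock=12.
Op 15: insert c.com -> 10.0.0.5 (expiry=12+9=21). clock=12
Op 16: tick 4 -> clock=16. purged={a.com}
Op 17: tick 2 -> clock=18. purged={b.com}
Op 18: insert f.com -> 10.0.0.5 (expiry=18+11=29). clock=18
Op 19: tick 4 -> clock=22. purged={c.com,d.com}
Op 20: tick 6 -> clock=28.
Op 21: insert c.com -> 10.0.0.3 (expiry=28+10=38). clock=28
Op 22: insert b.com -> 10.0.0.2 (expiry=28+12=40). clock=28
Op 23: insert e.com -> 10.0.0.2 (expiry=28+9=37). clock=28
Op 24: tick 1 -> clock=29. purged={f.com}
Op 25: insert c.com -> 10.0.0.3 (expiry=29+2=31). clock=29
Op 26: insert a.com -> 10.0.0.5 (expiry=29+10=39). clock=29
Op 27: insert d.com -> 10.0.0.1 (expiry=29+7=36). clock=29
Op 28: tick 2 -> clock=31. purged={c.com}
Final cache (unexpired): {a.com,b.com,d.com,e.com} -> size=4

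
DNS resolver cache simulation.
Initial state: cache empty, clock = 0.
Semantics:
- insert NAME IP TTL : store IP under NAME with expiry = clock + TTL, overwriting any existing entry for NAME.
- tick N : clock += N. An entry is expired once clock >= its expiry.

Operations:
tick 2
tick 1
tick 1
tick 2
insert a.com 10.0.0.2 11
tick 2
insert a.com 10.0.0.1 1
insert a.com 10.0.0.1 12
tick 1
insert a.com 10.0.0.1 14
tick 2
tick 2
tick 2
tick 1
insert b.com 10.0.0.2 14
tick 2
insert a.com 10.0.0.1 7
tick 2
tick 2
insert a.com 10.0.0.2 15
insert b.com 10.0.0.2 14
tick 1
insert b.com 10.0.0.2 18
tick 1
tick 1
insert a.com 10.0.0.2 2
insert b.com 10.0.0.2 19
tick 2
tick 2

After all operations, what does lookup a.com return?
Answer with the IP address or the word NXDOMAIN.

Answer: NXDOMAIN

Derivation:
Op 1: tick 2 -> clock=2.
Op 2: tick 1 -> clock=3.
Op 3: tick 1 -> clock=4.
Op 4: tick 2 -> clock=6.
Op 5: insert a.com -> 10.0.0.2 (expiry=6+11=17). clock=6
Op 6: tick 2 -> clock=8.
Op 7: insert a.com -> 10.0.0.1 (expiry=8+1=9). clock=8
Op 8: insert a.com -> 10.0.0.1 (expiry=8+12=20). clock=8
Op 9: tick 1 -> clock=9.
Op 10: insert a.com -> 10.0.0.1 (expiry=9+14=23). clock=9
Op 11: tick 2 -> clock=11.
Op 12: tick 2 -> clock=13.
Op 13: tick 2 -> clock=15.
Op 14: tick 1 -> clock=16.
Op 15: insert b.com -> 10.0.0.2 (expiry=16+14=30). clock=16
Op 16: tick 2 -> clock=18.
Op 17: insert a.com -> 10.0.0.1 (expiry=18+7=25). clock=18
Op 18: tick 2 -> clock=20.
Op 19: tick 2 -> clock=22.
Op 20: insert a.com -> 10.0.0.2 (expiry=22+15=37). clock=22
Op 21: insert b.com -> 10.0.0.2 (expiry=22+14=36). clock=22
Op 22: tick 1 -> clock=23.
Op 23: insert b.com -> 10.0.0.2 (expiry=23+18=41). clock=23
Op 24: tick 1 -> clock=24.
Op 25: tick 1 -> clock=25.
Op 26: insert a.com -> 10.0.0.2 (expiry=25+2=27). clock=25
Op 27: insert b.com -> 10.0.0.2 (expiry=25+19=44). clock=25
Op 28: tick 2 -> clock=27. purged={a.com}
Op 29: tick 2 -> clock=29.
lookup a.com: not in cache (expired or never inserted)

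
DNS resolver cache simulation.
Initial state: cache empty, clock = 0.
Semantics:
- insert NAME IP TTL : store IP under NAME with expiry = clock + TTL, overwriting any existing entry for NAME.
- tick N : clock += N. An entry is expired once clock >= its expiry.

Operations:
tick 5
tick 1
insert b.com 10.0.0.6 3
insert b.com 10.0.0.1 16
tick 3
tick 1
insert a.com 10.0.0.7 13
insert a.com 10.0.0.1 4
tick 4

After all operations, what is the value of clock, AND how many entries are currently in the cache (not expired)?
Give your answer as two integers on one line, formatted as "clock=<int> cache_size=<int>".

Answer: clock=14 cache_size=1

Derivation:
Op 1: tick 5 -> clock=5.
Op 2: tick 1 -> clock=6.
Op 3: insert b.com -> 10.0.0.6 (expiry=6+3=9). clock=6
Op 4: insert b.com -> 10.0.0.1 (expiry=6+16=22). clock=6
Op 5: tick 3 -> clock=9.
Op 6: tick 1 -> clock=10.
Op 7: insert a.com -> 10.0.0.7 (expiry=10+13=23). clock=10
Op 8: insert a.com -> 10.0.0.1 (expiry=10+4=14). clock=10
Op 9: tick 4 -> clock=14. purged={a.com}
Final clock = 14
Final cache (unexpired): {b.com} -> size=1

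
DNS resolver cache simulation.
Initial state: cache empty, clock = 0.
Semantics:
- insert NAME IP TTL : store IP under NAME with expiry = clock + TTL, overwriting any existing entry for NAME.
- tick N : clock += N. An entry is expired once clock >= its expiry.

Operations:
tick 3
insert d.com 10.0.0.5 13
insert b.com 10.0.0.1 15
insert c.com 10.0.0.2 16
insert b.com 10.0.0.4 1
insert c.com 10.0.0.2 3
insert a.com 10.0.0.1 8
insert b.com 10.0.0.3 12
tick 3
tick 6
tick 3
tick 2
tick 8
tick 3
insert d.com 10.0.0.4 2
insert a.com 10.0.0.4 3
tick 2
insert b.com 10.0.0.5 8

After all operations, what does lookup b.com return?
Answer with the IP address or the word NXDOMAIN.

Op 1: tick 3 -> clock=3.
Op 2: insert d.com -> 10.0.0.5 (expiry=3+13=16). clock=3
Op 3: insert b.com -> 10.0.0.1 (expiry=3+15=18). clock=3
Op 4: insert c.com -> 10.0.0.2 (expiry=3+16=19). clock=3
Op 5: insert b.com -> 10.0.0.4 (expiry=3+1=4). clock=3
Op 6: insert c.com -> 10.0.0.2 (expiry=3+3=6). clock=3
Op 7: insert a.com -> 10.0.0.1 (expiry=3+8=11). clock=3
Op 8: insert b.com -> 10.0.0.3 (expiry=3+12=15). clock=3
Op 9: tick 3 -> clock=6. purged={c.com}
Op 10: tick 6 -> clock=12. purged={a.com}
Op 11: tick 3 -> clock=15. purged={b.com}
Op 12: tick 2 -> clock=17. purged={d.com}
Op 13: tick 8 -> clock=25.
Op 14: tick 3 -> clock=28.
Op 15: insert d.com -> 10.0.0.4 (expiry=28+2=30). clock=28
Op 16: insert a.com -> 10.0.0.4 (expiry=28+3=31). clock=28
Op 17: tick 2 -> clock=30. purged={d.com}
Op 18: insert b.com -> 10.0.0.5 (expiry=30+8=38). clock=30
lookup b.com: present, ip=10.0.0.5 expiry=38 > clock=30

Answer: 10.0.0.5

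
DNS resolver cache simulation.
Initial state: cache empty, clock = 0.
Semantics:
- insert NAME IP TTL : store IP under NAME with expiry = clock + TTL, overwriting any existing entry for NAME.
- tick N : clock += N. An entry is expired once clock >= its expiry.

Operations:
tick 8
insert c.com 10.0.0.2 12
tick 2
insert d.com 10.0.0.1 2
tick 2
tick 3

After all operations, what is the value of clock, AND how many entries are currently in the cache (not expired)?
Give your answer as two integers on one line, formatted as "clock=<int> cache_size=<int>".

Op 1: tick 8 -> clock=8.
Op 2: insert c.com -> 10.0.0.2 (expiry=8+12=20). clock=8
Op 3: tick 2 -> clock=10.
Op 4: insert d.com -> 10.0.0.1 (expiry=10+2=12). clock=10
Op 5: tick 2 -> clock=12. purged={d.com}
Op 6: tick 3 -> clock=15.
Final clock = 15
Final cache (unexpired): {c.com} -> size=1

Answer: clock=15 cache_size=1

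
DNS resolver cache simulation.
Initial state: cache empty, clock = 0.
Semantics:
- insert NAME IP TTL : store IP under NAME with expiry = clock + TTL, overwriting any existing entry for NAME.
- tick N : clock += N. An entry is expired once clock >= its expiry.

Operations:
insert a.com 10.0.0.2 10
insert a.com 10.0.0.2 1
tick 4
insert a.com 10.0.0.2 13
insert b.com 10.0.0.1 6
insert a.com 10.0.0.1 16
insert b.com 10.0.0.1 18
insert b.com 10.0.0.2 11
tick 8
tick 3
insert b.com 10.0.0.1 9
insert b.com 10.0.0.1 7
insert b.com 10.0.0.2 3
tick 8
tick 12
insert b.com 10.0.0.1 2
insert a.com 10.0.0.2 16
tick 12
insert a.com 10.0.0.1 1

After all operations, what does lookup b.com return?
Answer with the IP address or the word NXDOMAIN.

Answer: NXDOMAIN

Derivation:
Op 1: insert a.com -> 10.0.0.2 (expiry=0+10=10). clock=0
Op 2: insert a.com -> 10.0.0.2 (expiry=0+1=1). clock=0
Op 3: tick 4 -> clock=4. purged={a.com}
Op 4: insert a.com -> 10.0.0.2 (expiry=4+13=17). clock=4
Op 5: insert b.com -> 10.0.0.1 (expiry=4+6=10). clock=4
Op 6: insert a.com -> 10.0.0.1 (expiry=4+16=20). clock=4
Op 7: insert b.com -> 10.0.0.1 (expiry=4+18=22). clock=4
Op 8: insert b.com -> 10.0.0.2 (expiry=4+11=15). clock=4
Op 9: tick 8 -> clock=12.
Op 10: tick 3 -> clock=15. purged={b.com}
Op 11: insert b.com -> 10.0.0.1 (expiry=15+9=24). clock=15
Op 12: insert b.com -> 10.0.0.1 (expiry=15+7=22). clock=15
Op 13: insert b.com -> 10.0.0.2 (expiry=15+3=18). clock=15
Op 14: tick 8 -> clock=23. purged={a.com,b.com}
Op 15: tick 12 -> clock=35.
Op 16: insert b.com -> 10.0.0.1 (expiry=35+2=37). clock=35
Op 17: insert a.com -> 10.0.0.2 (expiry=35+16=51). clock=35
Op 18: tick 12 -> clock=47. purged={b.com}
Op 19: insert a.com -> 10.0.0.1 (expiry=47+1=48). clock=47
lookup b.com: not in cache (expired or never inserted)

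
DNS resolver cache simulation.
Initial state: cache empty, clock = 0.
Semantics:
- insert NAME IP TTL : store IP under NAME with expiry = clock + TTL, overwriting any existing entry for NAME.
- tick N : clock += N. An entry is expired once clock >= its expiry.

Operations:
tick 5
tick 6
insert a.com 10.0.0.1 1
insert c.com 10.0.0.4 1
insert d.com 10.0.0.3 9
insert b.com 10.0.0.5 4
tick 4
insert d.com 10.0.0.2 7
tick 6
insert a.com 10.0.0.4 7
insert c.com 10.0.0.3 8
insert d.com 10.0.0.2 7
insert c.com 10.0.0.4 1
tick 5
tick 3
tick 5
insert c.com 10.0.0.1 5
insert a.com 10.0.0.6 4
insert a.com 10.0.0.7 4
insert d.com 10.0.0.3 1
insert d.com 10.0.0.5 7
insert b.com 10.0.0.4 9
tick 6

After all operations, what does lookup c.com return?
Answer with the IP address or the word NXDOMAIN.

Op 1: tick 5 -> clock=5.
Op 2: tick 6 -> clock=11.
Op 3: insert a.com -> 10.0.0.1 (expiry=11+1=12). clock=11
Op 4: insert c.com -> 10.0.0.4 (expiry=11+1=12). clock=11
Op 5: insert d.com -> 10.0.0.3 (expiry=11+9=20). clock=11
Op 6: insert b.com -> 10.0.0.5 (expiry=11+4=15). clock=11
Op 7: tick 4 -> clock=15. purged={a.com,b.com,c.com}
Op 8: insert d.com -> 10.0.0.2 (expiry=15+7=22). clock=15
Op 9: tick 6 -> clock=21.
Op 10: insert a.com -> 10.0.0.4 (expiry=21+7=28). clock=21
Op 11: insert c.com -> 10.0.0.3 (expiry=21+8=29). clock=21
Op 12: insert d.com -> 10.0.0.2 (expiry=21+7=28). clock=21
Op 13: insert c.com -> 10.0.0.4 (expiry=21+1=22). clock=21
Op 14: tick 5 -> clock=26. purged={c.com}
Op 15: tick 3 -> clock=29. purged={a.com,d.com}
Op 16: tick 5 -> clock=34.
Op 17: insert c.com -> 10.0.0.1 (expiry=34+5=39). clock=34
Op 18: insert a.com -> 10.0.0.6 (expiry=34+4=38). clock=34
Op 19: insert a.com -> 10.0.0.7 (expiry=34+4=38). clock=34
Op 20: insert d.com -> 10.0.0.3 (expiry=34+1=35). clock=34
Op 21: insert d.com -> 10.0.0.5 (expiry=34+7=41). clock=34
Op 22: insert b.com -> 10.0.0.4 (expiry=34+9=43). clock=34
Op 23: tick 6 -> clock=40. purged={a.com,c.com}
lookup c.com: not in cache (expired or never inserted)

Answer: NXDOMAIN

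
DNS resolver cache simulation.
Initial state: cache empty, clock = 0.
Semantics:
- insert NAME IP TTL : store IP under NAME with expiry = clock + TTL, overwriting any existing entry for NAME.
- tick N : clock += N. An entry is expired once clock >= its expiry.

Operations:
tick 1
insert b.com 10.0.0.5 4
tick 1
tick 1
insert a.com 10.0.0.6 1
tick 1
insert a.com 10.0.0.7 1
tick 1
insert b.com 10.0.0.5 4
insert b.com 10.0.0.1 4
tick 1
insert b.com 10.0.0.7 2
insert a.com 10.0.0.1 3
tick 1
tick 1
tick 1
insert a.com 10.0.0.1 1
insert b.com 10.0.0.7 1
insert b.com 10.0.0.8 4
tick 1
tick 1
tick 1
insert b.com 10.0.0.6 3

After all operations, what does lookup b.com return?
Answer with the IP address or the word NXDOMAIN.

Op 1: tick 1 -> clock=1.
Op 2: insert b.com -> 10.0.0.5 (expiry=1+4=5). clock=1
Op 3: tick 1 -> clock=2.
Op 4: tick 1 -> clock=3.
Op 5: insert a.com -> 10.0.0.6 (expiry=3+1=4). clock=3
Op 6: tick 1 -> clock=4. purged={a.com}
Op 7: insert a.com -> 10.0.0.7 (expiry=4+1=5). clock=4
Op 8: tick 1 -> clock=5. purged={a.com,b.com}
Op 9: insert b.com -> 10.0.0.5 (expiry=5+4=9). clock=5
Op 10: insert b.com -> 10.0.0.1 (expiry=5+4=9). clock=5
Op 11: tick 1 -> clock=6.
Op 12: insert b.com -> 10.0.0.7 (expiry=6+2=8). clock=6
Op 13: insert a.com -> 10.0.0.1 (expiry=6+3=9). clock=6
Op 14: tick 1 -> clock=7.
Op 15: tick 1 -> clock=8. purged={b.com}
Op 16: tick 1 -> clock=9. purged={a.com}
Op 17: insert a.com -> 10.0.0.1 (expiry=9+1=10). clock=9
Op 18: insert b.com -> 10.0.0.7 (expiry=9+1=10). clock=9
Op 19: insert b.com -> 10.0.0.8 (expiry=9+4=13). clock=9
Op 20: tick 1 -> clock=10. purged={a.com}
Op 21: tick 1 -> clock=11.
Op 22: tick 1 -> clock=12.
Op 23: insert b.com -> 10.0.0.6 (expiry=12+3=15). clock=12
lookup b.com: present, ip=10.0.0.6 expiry=15 > clock=12

Answer: 10.0.0.6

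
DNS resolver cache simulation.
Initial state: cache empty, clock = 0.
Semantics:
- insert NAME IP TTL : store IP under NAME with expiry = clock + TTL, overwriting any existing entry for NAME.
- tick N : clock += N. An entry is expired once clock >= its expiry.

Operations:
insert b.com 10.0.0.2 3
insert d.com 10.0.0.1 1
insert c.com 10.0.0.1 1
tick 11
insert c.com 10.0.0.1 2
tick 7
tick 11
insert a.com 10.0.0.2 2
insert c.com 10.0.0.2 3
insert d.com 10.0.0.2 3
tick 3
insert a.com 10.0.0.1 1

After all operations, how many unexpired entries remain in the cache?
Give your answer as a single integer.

Answer: 1

Derivation:
Op 1: insert b.com -> 10.0.0.2 (expiry=0+3=3). clock=0
Op 2: insert d.com -> 10.0.0.1 (expiry=0+1=1). clock=0
Op 3: insert c.com -> 10.0.0.1 (expiry=0+1=1). clock=0
Op 4: tick 11 -> clock=11. purged={b.com,c.com,d.com}
Op 5: insert c.com -> 10.0.0.1 (expiry=11+2=13). clock=11
Op 6: tick 7 -> clock=18. purged={c.com}
Op 7: tick 11 -> clock=29.
Op 8: insert a.com -> 10.0.0.2 (expiry=29+2=31). clock=29
Op 9: insert c.com -> 10.0.0.2 (expiry=29+3=32). clock=29
Op 10: insert d.com -> 10.0.0.2 (expiry=29+3=32). clock=29
Op 11: tick 3 -> clock=32. purged={a.com,c.com,d.com}
Op 12: insert a.com -> 10.0.0.1 (expiry=32+1=33). clock=32
Final cache (unexpired): {a.com} -> size=1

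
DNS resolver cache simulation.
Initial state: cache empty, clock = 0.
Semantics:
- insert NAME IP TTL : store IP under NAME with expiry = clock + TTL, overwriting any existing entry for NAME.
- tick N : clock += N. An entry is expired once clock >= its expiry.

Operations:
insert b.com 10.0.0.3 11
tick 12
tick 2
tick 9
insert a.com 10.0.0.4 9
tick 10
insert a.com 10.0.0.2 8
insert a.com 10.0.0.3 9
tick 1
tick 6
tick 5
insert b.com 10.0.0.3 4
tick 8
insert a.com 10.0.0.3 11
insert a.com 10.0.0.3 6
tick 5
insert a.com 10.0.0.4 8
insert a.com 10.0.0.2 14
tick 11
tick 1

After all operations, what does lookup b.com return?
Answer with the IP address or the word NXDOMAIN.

Op 1: insert b.com -> 10.0.0.3 (expiry=0+11=11). clock=0
Op 2: tick 12 -> clock=12. purged={b.com}
Op 3: tick 2 -> clock=14.
Op 4: tick 9 -> clock=23.
Op 5: insert a.com -> 10.0.0.4 (expiry=23+9=32). clock=23
Op 6: tick 10 -> clock=33. purged={a.com}
Op 7: insert a.com -> 10.0.0.2 (expiry=33+8=41). clock=33
Op 8: insert a.com -> 10.0.0.3 (expiry=33+9=42). clock=33
Op 9: tick 1 -> clock=34.
Op 10: tick 6 -> clock=40.
Op 11: tick 5 -> clock=45. purged={a.com}
Op 12: insert b.com -> 10.0.0.3 (expiry=45+4=49). clock=45
Op 13: tick 8 -> clock=53. purged={b.com}
Op 14: insert a.com -> 10.0.0.3 (expiry=53+11=64). clock=53
Op 15: insert a.com -> 10.0.0.3 (expiry=53+6=59). clock=53
Op 16: tick 5 -> clock=58.
Op 17: insert a.com -> 10.0.0.4 (expiry=58+8=66). clock=58
Op 18: insert a.com -> 10.0.0.2 (expiry=58+14=72). clock=58
Op 19: tick 11 -> clock=69.
Op 20: tick 1 -> clock=70.
lookup b.com: not in cache (expired or never inserted)

Answer: NXDOMAIN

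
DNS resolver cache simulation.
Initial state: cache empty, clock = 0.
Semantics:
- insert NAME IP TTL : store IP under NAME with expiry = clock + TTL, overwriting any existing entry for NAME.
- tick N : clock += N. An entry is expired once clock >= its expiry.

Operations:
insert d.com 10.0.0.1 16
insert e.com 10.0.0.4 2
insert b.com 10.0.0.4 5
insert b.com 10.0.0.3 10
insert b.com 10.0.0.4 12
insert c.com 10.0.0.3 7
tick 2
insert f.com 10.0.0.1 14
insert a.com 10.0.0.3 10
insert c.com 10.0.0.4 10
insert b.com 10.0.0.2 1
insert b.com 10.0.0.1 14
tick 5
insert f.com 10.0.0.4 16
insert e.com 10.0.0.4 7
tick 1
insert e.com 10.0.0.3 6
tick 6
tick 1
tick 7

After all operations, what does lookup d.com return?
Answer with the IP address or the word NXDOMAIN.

Answer: NXDOMAIN

Derivation:
Op 1: insert d.com -> 10.0.0.1 (expiry=0+16=16). clock=0
Op 2: insert e.com -> 10.0.0.4 (expiry=0+2=2). clock=0
Op 3: insert b.com -> 10.0.0.4 (expiry=0+5=5). clock=0
Op 4: insert b.com -> 10.0.0.3 (expiry=0+10=10). clock=0
Op 5: insert b.com -> 10.0.0.4 (expiry=0+12=12). clock=0
Op 6: insert c.com -> 10.0.0.3 (expiry=0+7=7). clock=0
Op 7: tick 2 -> clock=2. purged={e.com}
Op 8: insert f.com -> 10.0.0.1 (expiry=2+14=16). clock=2
Op 9: insert a.com -> 10.0.0.3 (expiry=2+10=12). clock=2
Op 10: insert c.com -> 10.0.0.4 (expiry=2+10=12). clock=2
Op 11: insert b.com -> 10.0.0.2 (expiry=2+1=3). clock=2
Op 12: insert b.com -> 10.0.0.1 (expiry=2+14=16). clock=2
Op 13: tick 5 -> clock=7.
Op 14: insert f.com -> 10.0.0.4 (expiry=7+16=23). clock=7
Op 15: insert e.com -> 10.0.0.4 (expiry=7+7=14). clock=7
Op 16: tick 1 -> clock=8.
Op 17: insert e.com -> 10.0.0.3 (expiry=8+6=14). clock=8
Op 18: tick 6 -> clock=14. purged={a.com,c.com,e.com}
Op 19: tick 1 -> clock=15.
Op 20: tick 7 -> clock=22. purged={b.com,d.com}
lookup d.com: not in cache (expired or never inserted)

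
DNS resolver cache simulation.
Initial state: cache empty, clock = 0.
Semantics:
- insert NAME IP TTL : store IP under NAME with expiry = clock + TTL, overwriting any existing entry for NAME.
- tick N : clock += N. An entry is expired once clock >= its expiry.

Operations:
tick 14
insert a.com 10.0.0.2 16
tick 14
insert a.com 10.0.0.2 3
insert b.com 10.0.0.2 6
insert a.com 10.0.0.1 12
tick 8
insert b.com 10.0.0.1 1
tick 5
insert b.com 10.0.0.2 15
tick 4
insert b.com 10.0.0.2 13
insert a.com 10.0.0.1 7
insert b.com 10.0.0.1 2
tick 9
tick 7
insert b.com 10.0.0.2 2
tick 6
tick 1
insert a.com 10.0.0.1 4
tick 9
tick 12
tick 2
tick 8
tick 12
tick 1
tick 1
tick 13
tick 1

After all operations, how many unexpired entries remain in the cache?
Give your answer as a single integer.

Op 1: tick 14 -> clock=14.
Op 2: insert a.com -> 10.0.0.2 (expiry=14+16=30). clock=14
Op 3: tick 14 -> clock=28.
Op 4: insert a.com -> 10.0.0.2 (expiry=28+3=31). clock=28
Op 5: insert b.com -> 10.0.0.2 (expiry=28+6=34). clock=28
Op 6: insert a.com -> 10.0.0.1 (expiry=28+12=40). clock=28
Op 7: tick 8 -> clock=36. purged={b.com}
Op 8: insert b.com -> 10.0.0.1 (expiry=36+1=37). clock=36
Op 9: tick 5 -> clock=41. purged={a.com,b.com}
Op 10: insert b.com -> 10.0.0.2 (expiry=41+15=56). clock=41
Op 11: tick 4 -> clock=45.
Op 12: insert b.com -> 10.0.0.2 (expiry=45+13=58). clock=45
Op 13: insert a.com -> 10.0.0.1 (expiry=45+7=52). clock=45
Op 14: insert b.com -> 10.0.0.1 (expiry=45+2=47). clock=45
Op 15: tick 9 -> clock=54. purged={a.com,b.com}
Op 16: tick 7 -> clock=61.
Op 17: insert b.com -> 10.0.0.2 (expiry=61+2=63). clock=61
Op 18: tick 6 -> clock=67. purged={b.com}
Op 19: tick 1 -> clock=68.
Op 20: insert a.com -> 10.0.0.1 (expiry=68+4=72). clock=68
Op 21: tick 9 -> clock=77. purged={a.com}
Op 22: tick 12 -> clock=89.
Op 23: tick 2 -> clock=91.
Op 24: tick 8 -> clock=99.
Op 25: tick 12 -> clock=111.
Op 26: tick 1 -> clock=112.
Op 27: tick 1 -> clock=113.
Op 28: tick 13 -> clock=126.
Op 29: tick 1 -> clock=127.
Final cache (unexpired): {} -> size=0

Answer: 0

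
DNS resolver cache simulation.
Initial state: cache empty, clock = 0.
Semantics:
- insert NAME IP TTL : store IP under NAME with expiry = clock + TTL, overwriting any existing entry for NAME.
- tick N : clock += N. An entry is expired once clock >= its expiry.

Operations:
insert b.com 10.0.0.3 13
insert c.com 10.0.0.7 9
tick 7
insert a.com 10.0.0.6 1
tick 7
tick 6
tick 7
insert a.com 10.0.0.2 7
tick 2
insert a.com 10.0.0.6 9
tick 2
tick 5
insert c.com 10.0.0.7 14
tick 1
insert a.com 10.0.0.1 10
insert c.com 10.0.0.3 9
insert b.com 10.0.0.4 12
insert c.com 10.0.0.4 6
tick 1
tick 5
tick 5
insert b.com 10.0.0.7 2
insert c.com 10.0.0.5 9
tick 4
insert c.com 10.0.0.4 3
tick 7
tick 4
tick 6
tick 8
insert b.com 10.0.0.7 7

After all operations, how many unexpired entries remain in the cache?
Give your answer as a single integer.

Op 1: insert b.com -> 10.0.0.3 (expiry=0+13=13). clock=0
Op 2: insert c.com -> 10.0.0.7 (expiry=0+9=9). clock=0
Op 3: tick 7 -> clock=7.
Op 4: insert a.com -> 10.0.0.6 (expiry=7+1=8). clock=7
Op 5: tick 7 -> clock=14. purged={a.com,b.com,c.com}
Op 6: tick 6 -> clock=20.
Op 7: tick 7 -> clock=27.
Op 8: insert a.com -> 10.0.0.2 (expiry=27+7=34). clock=27
Op 9: tick 2 -> clock=29.
Op 10: insert a.com -> 10.0.0.6 (expiry=29+9=38). clock=29
Op 11: tick 2 -> clock=31.
Op 12: tick 5 -> clock=36.
Op 13: insert c.com -> 10.0.0.7 (expiry=36+14=50). clock=36
Op 14: tick 1 -> clock=37.
Op 15: insert a.com -> 10.0.0.1 (expiry=37+10=47). clock=37
Op 16: insert c.com -> 10.0.0.3 (expiry=37+9=46). clock=37
Op 17: insert b.com -> 10.0.0.4 (expiry=37+12=49). clock=37
Op 18: insert c.com -> 10.0.0.4 (expiry=37+6=43). clock=37
Op 19: tick 1 -> clock=38.
Op 20: tick 5 -> clock=43. purged={c.com}
Op 21: tick 5 -> clock=48. purged={a.com}
Op 22: insert b.com -> 10.0.0.7 (expiry=48+2=50). clock=48
Op 23: insert c.com -> 10.0.0.5 (expiry=48+9=57). clock=48
Op 24: tick 4 -> clock=52. purged={b.com}
Op 25: insert c.com -> 10.0.0.4 (expiry=52+3=55). clock=52
Op 26: tick 7 -> clock=59. purged={c.com}
Op 27: tick 4 -> clock=63.
Op 28: tick 6 -> clock=69.
Op 29: tick 8 -> clock=77.
Op 30: insert b.com -> 10.0.0.7 (expiry=77+7=84). clock=77
Final cache (unexpired): {b.com} -> size=1

Answer: 1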